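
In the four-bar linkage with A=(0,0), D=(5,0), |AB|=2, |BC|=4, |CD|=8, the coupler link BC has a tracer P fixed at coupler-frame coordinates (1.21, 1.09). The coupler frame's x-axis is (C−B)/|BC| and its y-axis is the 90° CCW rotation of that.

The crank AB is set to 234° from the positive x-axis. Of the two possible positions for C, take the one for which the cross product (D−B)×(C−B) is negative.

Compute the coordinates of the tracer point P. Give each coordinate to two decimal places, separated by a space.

A=(0,0), D=(5.00,0)
B = A + 2.00·(cos234°, sin234°) = (-1.1756, -1.6180)
|BD| = 6.3840
circle(B,4.00) ∩ circle(D,8.00): a=-0.5674, h=3.9596
  candidates: C₊=(-2.7280,2.0684) cross=25.278; C₋=(-0.7209,-5.5921) cross=-25.278
  mode - wants cross < 0 → take C=(-0.7209,-5.5921) (cross=-25.278)
ex = (C−B)/|BC| = (0.1137,-0.9935); ey = (0.9935,0.1137)
P = B + 1.21·ex + 1.09·ey = (0.0449,-2.6963)

0.04 -2.70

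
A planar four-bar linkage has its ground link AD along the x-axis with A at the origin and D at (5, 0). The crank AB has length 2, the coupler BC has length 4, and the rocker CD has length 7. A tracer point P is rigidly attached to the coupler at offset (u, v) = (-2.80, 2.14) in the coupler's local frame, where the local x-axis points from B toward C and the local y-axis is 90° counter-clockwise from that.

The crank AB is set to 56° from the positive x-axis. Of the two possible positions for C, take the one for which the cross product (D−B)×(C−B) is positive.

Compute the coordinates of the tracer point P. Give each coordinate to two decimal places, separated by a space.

-0.84 -1.27

A=(0,0), D=(5.00,0)
B = A + 2.00·(cos56°, sin56°) = (1.1184, 1.6581)
|BD| = 4.2209
circle(B,4.00) ∩ circle(D,7.00): a=-1.7986, h=3.5728
  candidates: C₊=(0.8678,5.6502) cross=15.080; C₋=(-1.9392,-0.9210) cross=-15.080
  mode + wants cross > 0 → take C=(0.8678,5.6502) (cross=15.080)
ex = (C−B)/|BC| = (-0.0626,0.9980); ey = (-0.9980,-0.0626)
P = B + -2.80·ex + 2.14·ey = (-0.8420,-1.2705)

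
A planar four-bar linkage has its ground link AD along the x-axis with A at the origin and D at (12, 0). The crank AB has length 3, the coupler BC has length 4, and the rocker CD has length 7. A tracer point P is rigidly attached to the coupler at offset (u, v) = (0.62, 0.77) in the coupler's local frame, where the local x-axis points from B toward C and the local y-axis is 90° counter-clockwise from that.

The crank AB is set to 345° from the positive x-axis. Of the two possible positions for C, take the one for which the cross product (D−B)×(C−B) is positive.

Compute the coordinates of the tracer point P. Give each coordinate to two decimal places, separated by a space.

A=(0,0), D=(12.00,0)
B = A + 3.00·(cos345°, sin345°) = (2.8978, -0.7765)
|BD| = 9.1353
circle(B,4.00) ∩ circle(D,7.00): a=2.7615, h=2.8938
  candidates: C₊=(5.4033,2.3416) cross=26.436; C₋=(5.8952,-3.4251) cross=-26.436
  mode + wants cross > 0 → take C=(5.4033,2.3416) (cross=26.436)
ex = (C−B)/|BC| = (0.6264,0.7795); ey = (-0.7795,0.6264)
P = B + 0.62·ex + 0.77·ey = (2.6859,0.1892)

2.69 0.19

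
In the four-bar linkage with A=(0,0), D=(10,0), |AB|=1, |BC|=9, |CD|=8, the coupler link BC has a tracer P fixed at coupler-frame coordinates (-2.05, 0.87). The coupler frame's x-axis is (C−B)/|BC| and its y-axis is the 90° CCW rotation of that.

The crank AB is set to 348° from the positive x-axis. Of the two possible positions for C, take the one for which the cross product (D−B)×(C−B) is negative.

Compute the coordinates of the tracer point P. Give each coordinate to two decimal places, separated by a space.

0.38 1.94

A=(0,0), D=(10.00,0)
B = A + 1.00·(cos348°, sin348°) = (0.9781, -0.2079)
|BD| = 9.0242
circle(B,9.00) ∩ circle(D,8.00): a=5.4540, h=7.1592
  candidates: C₊=(6.2658,7.0750) cross=64.606; C₋=(6.5957,-7.2395) cross=-64.606
  mode - wants cross < 0 → take C=(6.5957,-7.2395) (cross=-64.606)
ex = (C−B)/|BC| = (0.6242,-0.7813); ey = (0.7813,0.6242)
P = B + -2.05·ex + 0.87·ey = (0.3783,1.9368)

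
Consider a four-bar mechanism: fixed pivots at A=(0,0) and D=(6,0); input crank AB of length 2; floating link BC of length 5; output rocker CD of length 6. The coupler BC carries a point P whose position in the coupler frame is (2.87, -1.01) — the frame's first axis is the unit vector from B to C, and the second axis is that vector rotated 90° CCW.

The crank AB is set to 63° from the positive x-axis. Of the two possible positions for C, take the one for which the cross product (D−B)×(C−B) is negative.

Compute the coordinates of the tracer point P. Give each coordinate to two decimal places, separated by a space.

-0.09 -1.09

A=(0,0), D=(6.00,0)
B = A + 2.00·(cos63°, sin63°) = (0.9080, 1.7820)
|BD| = 5.3948
circle(B,5.00) ∩ circle(D,6.00): a=1.6779, h=4.7101
  candidates: C₊=(4.0475,5.6734) cross=25.410; C₋=(0.9359,-3.2179) cross=-25.410
  mode - wants cross < 0 → take C=(0.9359,-3.2179) (cross=-25.410)
ex = (C−B)/|BC| = (0.0056,-1.0000); ey = (1.0000,0.0056)
P = B + 2.87·ex + -1.01·ey = (-0.0860,-1.0936)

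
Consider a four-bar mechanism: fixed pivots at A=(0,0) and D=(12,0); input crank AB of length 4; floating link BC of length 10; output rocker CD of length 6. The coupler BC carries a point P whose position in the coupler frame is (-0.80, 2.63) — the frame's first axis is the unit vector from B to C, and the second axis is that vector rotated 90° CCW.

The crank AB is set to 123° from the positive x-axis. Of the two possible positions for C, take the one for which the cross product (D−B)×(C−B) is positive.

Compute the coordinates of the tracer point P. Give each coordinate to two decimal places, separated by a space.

A=(0,0), D=(12.00,0)
B = A + 4.00·(cos123°, sin123°) = (-2.1786, 3.3547)
|BD| = 14.5700
circle(B,10.00) ∩ circle(D,6.00): a=9.4813, h=3.1788
  candidates: C₊=(7.7799,4.2651) cross=46.316; C₋=(6.3161,-1.9218) cross=-46.316
  mode + wants cross > 0 → take C=(7.7799,4.2651) (cross=46.316)
ex = (C−B)/|BC| = (0.9958,0.0910); ey = (-0.0910,0.9958)
P = B + -0.80·ex + 2.63·ey = (-3.2147,5.9009)

-3.21 5.90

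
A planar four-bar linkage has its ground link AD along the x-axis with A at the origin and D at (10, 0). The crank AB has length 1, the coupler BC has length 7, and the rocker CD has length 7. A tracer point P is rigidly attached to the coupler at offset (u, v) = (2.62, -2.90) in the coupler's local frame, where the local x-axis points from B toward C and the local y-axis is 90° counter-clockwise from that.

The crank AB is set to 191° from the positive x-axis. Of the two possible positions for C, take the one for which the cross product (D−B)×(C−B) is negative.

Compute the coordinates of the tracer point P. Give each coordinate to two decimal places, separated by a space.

-0.66 -4.09

A=(0,0), D=(10.00,0)
B = A + 1.00·(cos191°, sin191°) = (-0.9816, -0.1908)
|BD| = 10.9833
circle(B,7.00) ∩ circle(D,7.00): a=5.4916, h=4.3407
  candidates: C₊=(4.4338,4.2447) cross=47.675; C₋=(4.5846,-4.4355) cross=-47.675
  mode - wants cross < 0 → take C=(4.5846,-4.4355) (cross=-47.675)
ex = (C−B)/|BC| = (0.7952,-0.6064); ey = (0.6064,0.7952)
P = B + 2.62·ex + -2.90·ey = (-0.6568,-4.0855)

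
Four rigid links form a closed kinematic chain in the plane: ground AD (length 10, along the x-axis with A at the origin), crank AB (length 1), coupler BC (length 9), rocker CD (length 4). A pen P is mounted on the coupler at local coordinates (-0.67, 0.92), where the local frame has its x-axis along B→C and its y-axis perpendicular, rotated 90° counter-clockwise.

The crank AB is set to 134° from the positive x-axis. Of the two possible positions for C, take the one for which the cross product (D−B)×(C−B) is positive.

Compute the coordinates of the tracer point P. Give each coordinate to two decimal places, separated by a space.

-1.61 1.40

A=(0,0), D=(10.00,0)
B = A + 1.00·(cos134°, sin134°) = (-0.6947, 0.7193)
|BD| = 10.7188
circle(B,9.00) ∩ circle(D,4.00): a=8.3915, h=3.2532
  candidates: C₊=(7.8962,3.4021) cross=34.871; C₋=(7.4596,-3.0897) cross=-34.871
  mode + wants cross > 0 → take C=(7.8962,3.4021) (cross=34.871)
ex = (C−B)/|BC| = (0.9545,0.2981); ey = (-0.2981,0.9545)
P = B + -0.67·ex + 0.92·ey = (-1.6084,1.3978)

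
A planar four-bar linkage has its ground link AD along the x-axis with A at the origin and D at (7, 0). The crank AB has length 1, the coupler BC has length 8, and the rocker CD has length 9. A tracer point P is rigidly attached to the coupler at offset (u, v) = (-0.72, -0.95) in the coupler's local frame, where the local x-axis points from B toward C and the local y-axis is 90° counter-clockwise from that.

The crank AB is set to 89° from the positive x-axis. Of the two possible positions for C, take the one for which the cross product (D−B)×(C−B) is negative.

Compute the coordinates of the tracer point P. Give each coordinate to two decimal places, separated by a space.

-1.03 1.57

A=(0,0), D=(7.00,0)
B = A + 1.00·(cos89°, sin89°) = (0.0175, 0.9998)
|BD| = 7.0538
circle(B,8.00) ∩ circle(D,9.00): a=2.3219, h=7.6557
  candidates: C₊=(3.4010,8.2491) cross=54.001; C₋=(1.2307,-6.9076) cross=-54.001
  mode - wants cross < 0 → take C=(1.2307,-6.9076) (cross=-54.001)
ex = (C−B)/|BC| = (0.1517,-0.9884); ey = (0.9884,0.1517)
P = B + -0.72·ex + -0.95·ey = (-1.0308,1.5674)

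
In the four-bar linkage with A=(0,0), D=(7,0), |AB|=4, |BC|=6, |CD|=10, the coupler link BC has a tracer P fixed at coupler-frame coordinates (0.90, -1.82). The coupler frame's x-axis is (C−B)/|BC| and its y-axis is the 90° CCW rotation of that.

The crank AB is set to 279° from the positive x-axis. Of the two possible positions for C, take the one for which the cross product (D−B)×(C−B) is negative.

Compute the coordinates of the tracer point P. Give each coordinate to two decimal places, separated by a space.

A=(0,0), D=(7.00,0)
B = A + 4.00·(cos279°, sin279°) = (0.6257, -3.9508)
|BD| = 7.4993
circle(B,6.00) ∩ circle(D,10.00): a=-0.5174, h=5.9776
  candidates: C₊=(-2.9632,0.8576) cross=44.828; C₋=(3.3351,-9.3042) cross=-44.828
  mode - wants cross < 0 → take C=(3.3351,-9.3042) (cross=-44.828)
ex = (C−B)/|BC| = (0.4516,-0.8922); ey = (0.8922,0.4516)
P = B + 0.90·ex + -1.82·ey = (-0.5917,-5.5756)

-0.59 -5.58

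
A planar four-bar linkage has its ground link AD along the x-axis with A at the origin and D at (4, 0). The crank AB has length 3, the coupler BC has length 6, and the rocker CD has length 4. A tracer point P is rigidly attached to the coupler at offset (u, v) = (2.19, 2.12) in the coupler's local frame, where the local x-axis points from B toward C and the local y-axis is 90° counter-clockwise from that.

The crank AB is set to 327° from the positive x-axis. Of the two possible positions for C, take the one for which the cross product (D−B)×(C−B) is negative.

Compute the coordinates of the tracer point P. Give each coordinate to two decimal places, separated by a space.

A=(0,0), D=(4.00,0)
B = A + 3.00·(cos327°, sin327°) = (2.5160, -1.6339)
|BD| = 2.2072
circle(B,6.00) ∩ circle(D,4.00): a=5.6342, h=2.0631
  candidates: C₊=(4.7768,3.9238) cross=4.554; C₋=(7.8312,1.1497) cross=-4.554
  mode - wants cross < 0 → take C=(7.8312,1.1497) (cross=-4.554)
ex = (C−B)/|BC| = (0.8859,0.4639); ey = (-0.4639,0.8859)
P = B + 2.19·ex + 2.12·ey = (3.4725,1.2602)

3.47 1.26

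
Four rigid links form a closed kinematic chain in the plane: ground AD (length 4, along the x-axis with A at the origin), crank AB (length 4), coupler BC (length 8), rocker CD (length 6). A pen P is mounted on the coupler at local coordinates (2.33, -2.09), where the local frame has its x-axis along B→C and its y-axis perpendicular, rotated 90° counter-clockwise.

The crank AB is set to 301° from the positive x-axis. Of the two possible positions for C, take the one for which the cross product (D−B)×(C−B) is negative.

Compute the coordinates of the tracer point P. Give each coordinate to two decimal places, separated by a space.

A=(0,0), D=(4.00,0)
B = A + 4.00·(cos301°, sin301°) = (2.0602, -3.4287)
|BD| = 3.9394
circle(B,8.00) ∩ circle(D,6.00): a=5.5235, h=5.7871
  candidates: C₊=(-0.2568,4.2285) cross=22.798; C₋=(9.8169,-1.4709) cross=-22.798
  mode - wants cross < 0 → take C=(9.8169,-1.4709) (cross=-22.798)
ex = (C−B)/|BC| = (0.9696,0.2447); ey = (-0.2447,0.9696)
P = B + 2.33·ex + -2.09·ey = (4.8308,-4.8849)

4.83 -4.88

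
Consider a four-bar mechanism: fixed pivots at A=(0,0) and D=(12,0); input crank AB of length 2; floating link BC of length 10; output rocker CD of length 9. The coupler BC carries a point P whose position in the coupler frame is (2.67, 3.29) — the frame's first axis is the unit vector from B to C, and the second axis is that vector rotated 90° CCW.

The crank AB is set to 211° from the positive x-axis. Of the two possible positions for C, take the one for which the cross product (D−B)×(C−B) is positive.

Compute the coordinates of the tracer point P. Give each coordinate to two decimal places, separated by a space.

-2.16 3.18

A=(0,0), D=(12.00,0)
B = A + 2.00·(cos211°, sin211°) = (-1.7143, -1.0301)
|BD| = 13.7530
circle(B,10.00) ∩ circle(D,9.00): a=7.5672, h=6.5373
  candidates: C₊=(5.3420,6.0557) cross=89.908; C₋=(6.3213,-6.9823) cross=-89.908
  mode + wants cross > 0 → take C=(5.3420,6.0557) (cross=89.908)
ex = (C−B)/|BC| = (0.7056,0.7086); ey = (-0.7086,0.7056)
P = B + 2.67·ex + 3.29·ey = (-2.1615,3.1834)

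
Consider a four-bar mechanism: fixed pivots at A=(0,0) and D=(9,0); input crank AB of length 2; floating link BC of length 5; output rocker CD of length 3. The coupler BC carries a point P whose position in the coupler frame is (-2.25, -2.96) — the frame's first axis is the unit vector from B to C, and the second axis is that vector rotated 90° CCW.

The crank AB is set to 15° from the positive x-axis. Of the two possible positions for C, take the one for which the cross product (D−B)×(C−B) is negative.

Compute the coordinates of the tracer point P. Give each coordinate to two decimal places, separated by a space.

-1.36 -1.21

A=(0,0), D=(9.00,0)
B = A + 2.00·(cos15°, sin15°) = (1.9319, 0.5176)
|BD| = 7.0871
circle(B,5.00) ∩ circle(D,3.00): a=4.6724, h=1.7802
  candidates: C₊=(6.7218,1.9518) cross=12.616; C₋=(6.4617,-1.5991) cross=-12.616
  mode - wants cross < 0 → take C=(6.4617,-1.5991) (cross=-12.616)
ex = (C−B)/|BC| = (0.9060,-0.4233); ey = (0.4233,0.9060)
P = B + -2.25·ex + -2.96·ey = (-1.3597,-1.2115)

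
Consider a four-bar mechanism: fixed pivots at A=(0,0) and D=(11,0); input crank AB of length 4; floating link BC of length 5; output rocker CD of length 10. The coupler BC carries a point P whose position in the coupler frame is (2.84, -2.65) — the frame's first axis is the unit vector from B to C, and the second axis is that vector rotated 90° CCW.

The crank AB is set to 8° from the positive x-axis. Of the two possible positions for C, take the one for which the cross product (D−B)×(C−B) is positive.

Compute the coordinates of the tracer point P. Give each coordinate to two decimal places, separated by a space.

5.71 4.03

A=(0,0), D=(11.00,0)
B = A + 4.00·(cos8°, sin8°) = (3.9611, 0.5567)
|BD| = 7.0609
circle(B,5.00) ∩ circle(D,10.00): a=-1.7805, h=4.6722
  candidates: C₊=(2.5545,5.3548) cross=32.990; C₋=(1.8178,-3.9606) cross=-32.990
  mode + wants cross > 0 → take C=(2.5545,5.3548) (cross=32.990)
ex = (C−B)/|BC| = (-0.2813,0.9596); ey = (-0.9596,-0.2813)
P = B + 2.84·ex + -2.65·ey = (5.7051,4.0275)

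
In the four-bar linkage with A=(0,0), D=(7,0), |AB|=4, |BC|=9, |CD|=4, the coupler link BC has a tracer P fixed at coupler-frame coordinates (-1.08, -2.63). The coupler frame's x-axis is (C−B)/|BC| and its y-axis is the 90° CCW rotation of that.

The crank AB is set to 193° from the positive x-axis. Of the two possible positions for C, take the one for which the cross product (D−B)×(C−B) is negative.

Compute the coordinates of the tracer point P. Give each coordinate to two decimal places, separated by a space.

-5.65 -3.14

A=(0,0), D=(7.00,0)
B = A + 4.00·(cos193°, sin193°) = (-3.8975, -0.8998)
|BD| = 10.9346
circle(B,9.00) ∩ circle(D,4.00): a=8.4395, h=3.1265
  candidates: C₊=(4.2561,2.9105) cross=34.186; C₋=(4.7707,-3.3212) cross=-34.186
  mode - wants cross < 0 → take C=(4.7707,-3.3212) (cross=-34.186)
ex = (C−B)/|BC| = (0.9631,-0.2690); ey = (0.2690,0.9631)
P = B + -1.08·ex + -2.63·ey = (-5.6452,-3.1423)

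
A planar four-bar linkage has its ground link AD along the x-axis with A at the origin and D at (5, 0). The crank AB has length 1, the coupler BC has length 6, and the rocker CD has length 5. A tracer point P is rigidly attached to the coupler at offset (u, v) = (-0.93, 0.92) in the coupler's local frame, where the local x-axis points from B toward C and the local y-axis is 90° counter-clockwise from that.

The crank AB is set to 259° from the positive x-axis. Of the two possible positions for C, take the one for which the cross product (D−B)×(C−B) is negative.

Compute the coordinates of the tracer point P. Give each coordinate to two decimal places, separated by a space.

A=(0,0), D=(5.00,0)
B = A + 1.00·(cos259°, sin259°) = (-0.1908, -0.9816)
|BD| = 5.2828
circle(B,6.00) ∩ circle(D,5.00): a=3.6825, h=4.7370
  candidates: C₊=(2.5474,4.3571) cross=25.025; C₋=(4.3078,-4.9519) cross=-25.025
  mode - wants cross < 0 → take C=(4.3078,-4.9519) (cross=-25.025)
ex = (C−B)/|BC| = (0.7498,-0.6617); ey = (0.6617,0.7498)
P = B + -0.93·ex + 0.92·ey = (-0.2793,0.3235)

-0.28 0.32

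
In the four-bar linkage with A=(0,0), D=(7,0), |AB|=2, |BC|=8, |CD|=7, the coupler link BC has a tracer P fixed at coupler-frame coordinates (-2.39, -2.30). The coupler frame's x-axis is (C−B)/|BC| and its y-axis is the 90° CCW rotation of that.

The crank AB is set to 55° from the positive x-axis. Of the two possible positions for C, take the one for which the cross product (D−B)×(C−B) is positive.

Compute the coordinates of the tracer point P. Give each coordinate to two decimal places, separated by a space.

A=(0,0), D=(7.00,0)
B = A + 2.00·(cos55°, sin55°) = (1.1472, 1.6383)
|BD| = 6.0778
circle(B,8.00) ∩ circle(D,7.00): a=4.2729, h=6.7633
  candidates: C₊=(7.0850,6.9995) cross=41.106; C₋=(3.4388,-6.0264) cross=-41.106
  mode + wants cross > 0 → take C=(7.0850,6.9995) (cross=41.106)
ex = (C−B)/|BC| = (0.7422,0.6701); ey = (-0.6701,0.7422)
P = B + -2.39·ex + -2.30·ey = (0.9146,-1.6705)

0.91 -1.67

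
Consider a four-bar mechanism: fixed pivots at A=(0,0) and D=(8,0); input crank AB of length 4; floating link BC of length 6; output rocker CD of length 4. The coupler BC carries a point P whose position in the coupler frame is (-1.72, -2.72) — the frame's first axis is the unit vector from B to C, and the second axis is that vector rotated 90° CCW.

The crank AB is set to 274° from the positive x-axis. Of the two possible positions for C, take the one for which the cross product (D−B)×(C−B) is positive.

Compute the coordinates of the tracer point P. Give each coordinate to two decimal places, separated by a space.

1.31 -7.04

A=(0,0), D=(8.00,0)
B = A + 4.00·(cos274°, sin274°) = (0.2790, -3.9903)
|BD| = 8.6911
circle(B,6.00) ∩ circle(D,4.00): a=5.4962, h=2.4067
  candidates: C₊=(4.0567,0.6712) cross=20.917; C₋=(6.2666,-3.6049) cross=-20.917
  mode + wants cross > 0 → take C=(4.0567,0.6712) (cross=20.917)
ex = (C−B)/|BC| = (0.6296,0.7769); ey = (-0.7769,0.6296)
P = B + -1.72·ex + -2.72·ey = (1.3093,-7.0391)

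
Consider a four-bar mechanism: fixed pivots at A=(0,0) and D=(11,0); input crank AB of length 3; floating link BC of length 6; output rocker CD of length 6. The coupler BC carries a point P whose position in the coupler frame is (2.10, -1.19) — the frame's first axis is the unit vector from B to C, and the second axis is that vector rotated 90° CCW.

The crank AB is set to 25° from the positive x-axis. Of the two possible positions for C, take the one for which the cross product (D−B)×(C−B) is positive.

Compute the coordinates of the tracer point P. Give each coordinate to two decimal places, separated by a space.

5.11 1.58

A=(0,0), D=(11.00,0)
B = A + 3.00·(cos25°, sin25°) = (2.7189, 1.2679)
|BD| = 8.3776
circle(B,6.00) ∩ circle(D,6.00): a=4.1888, h=4.2958
  candidates: C₊=(7.5096,4.8803) cross=35.989; C₋=(6.2093,-3.6124) cross=-35.989
  mode + wants cross > 0 → take C=(7.5096,4.8803) (cross=35.989)
ex = (C−B)/|BC| = (0.7984,0.6021); ey = (-0.6021,0.7984)
P = B + 2.10·ex + -1.19·ey = (5.1121,1.5821)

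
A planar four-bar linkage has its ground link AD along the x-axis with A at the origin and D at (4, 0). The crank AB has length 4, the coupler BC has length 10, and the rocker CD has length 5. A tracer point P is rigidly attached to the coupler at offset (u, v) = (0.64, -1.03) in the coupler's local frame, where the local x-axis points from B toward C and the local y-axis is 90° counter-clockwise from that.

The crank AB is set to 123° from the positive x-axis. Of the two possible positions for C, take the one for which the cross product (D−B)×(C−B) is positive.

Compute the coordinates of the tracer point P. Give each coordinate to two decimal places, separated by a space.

A=(0,0), D=(4.00,0)
B = A + 4.00·(cos123°, sin123°) = (-2.1786, 3.3547)
|BD| = 7.0305
circle(B,10.00) ∩ circle(D,5.00): a=8.8491, h=4.6575
  candidates: C₊=(7.8206,3.2254) cross=32.745; C₋=(3.3758,-4.9609) cross=-32.745
  mode + wants cross > 0 → take C=(7.8206,3.2254) (cross=32.745)
ex = (C−B)/|BC| = (0.9999,-0.0129); ey = (0.0129,0.9999)
P = B + 0.64·ex + -1.03·ey = (-1.5519,2.3165)

-1.55 2.32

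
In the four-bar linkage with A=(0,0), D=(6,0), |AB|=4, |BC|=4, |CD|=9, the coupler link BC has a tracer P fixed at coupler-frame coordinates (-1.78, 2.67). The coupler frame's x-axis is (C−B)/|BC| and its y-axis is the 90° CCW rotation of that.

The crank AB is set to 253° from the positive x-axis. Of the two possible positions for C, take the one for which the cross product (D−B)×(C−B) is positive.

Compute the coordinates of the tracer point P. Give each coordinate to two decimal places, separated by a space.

-2.73 -6.63

A=(0,0), D=(6.00,0)
B = A + 4.00·(cos253°, sin253°) = (-1.1695, -3.8252)
|BD| = 8.1261
circle(B,4.00) ∩ circle(D,9.00): a=0.0636, h=3.9995
  candidates: C₊=(-2.9961,-0.2666) cross=32.500; C₋=(0.7693,-7.3239) cross=-32.500
  mode + wants cross > 0 → take C=(-2.9961,-0.2666) (cross=32.500)
ex = (C−B)/|BC| = (-0.4566,0.8897); ey = (-0.8897,-0.4566)
P = B + -1.78·ex + 2.67·ey = (-2.7320,-6.6280)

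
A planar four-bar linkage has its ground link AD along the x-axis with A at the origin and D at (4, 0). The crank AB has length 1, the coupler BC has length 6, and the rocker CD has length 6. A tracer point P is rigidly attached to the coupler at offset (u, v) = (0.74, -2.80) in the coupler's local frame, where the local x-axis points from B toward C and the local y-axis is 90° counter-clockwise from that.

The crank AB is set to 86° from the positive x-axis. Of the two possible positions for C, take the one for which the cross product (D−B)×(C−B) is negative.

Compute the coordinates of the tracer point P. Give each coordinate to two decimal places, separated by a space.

-2.65 -0.01

A=(0,0), D=(4.00,0)
B = A + 1.00·(cos86°, sin86°) = (0.0698, 0.9976)
|BD| = 4.0549
circle(B,6.00) ∩ circle(D,6.00): a=2.0274, h=5.6471
  candidates: C₊=(3.4242,5.9723) cross=22.898; C₋=(0.6456,-4.9747) cross=-22.898
  mode - wants cross < 0 → take C=(0.6456,-4.9747) (cross=-22.898)
ex = (C−B)/|BC| = (0.0960,-0.9954); ey = (0.9954,0.0960)
P = B + 0.74·ex + -2.80·ey = (-2.6463,-0.0077)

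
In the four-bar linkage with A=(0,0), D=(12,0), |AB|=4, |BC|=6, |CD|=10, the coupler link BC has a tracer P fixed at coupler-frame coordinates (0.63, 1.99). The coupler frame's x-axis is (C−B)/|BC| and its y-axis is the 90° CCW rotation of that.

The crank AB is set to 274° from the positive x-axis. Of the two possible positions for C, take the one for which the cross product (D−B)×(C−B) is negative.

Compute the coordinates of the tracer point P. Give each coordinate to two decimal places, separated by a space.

1.92 -2.70

A=(0,0), D=(12.00,0)
B = A + 4.00·(cos274°, sin274°) = (0.2790, -3.9903)
|BD| = 12.3816
circle(B,6.00) ∩ circle(D,10.00): a=3.6063, h=4.7953
  candidates: C₊=(2.1475,1.7114) cross=59.373; C₋=(5.2383,-7.3675) cross=-59.373
  mode - wants cross < 0 → take C=(5.2383,-7.3675) (cross=-59.373)
ex = (C−B)/|BC| = (0.8265,-0.5629); ey = (0.5629,0.8265)
P = B + 0.63·ex + 1.99·ey = (1.9199,-2.7000)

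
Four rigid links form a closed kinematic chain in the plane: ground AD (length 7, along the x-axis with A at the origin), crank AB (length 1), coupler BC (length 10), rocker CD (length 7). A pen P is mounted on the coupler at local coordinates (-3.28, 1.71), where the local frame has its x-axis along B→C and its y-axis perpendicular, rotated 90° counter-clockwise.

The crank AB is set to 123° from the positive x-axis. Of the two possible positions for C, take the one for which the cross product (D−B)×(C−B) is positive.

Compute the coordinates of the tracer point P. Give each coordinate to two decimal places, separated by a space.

-4.18 0.17

A=(0,0), D=(7.00,0)
B = A + 1.00·(cos123°, sin123°) = (-0.5446, 0.8387)
|BD| = 7.5911
circle(B,10.00) ∩ circle(D,7.00): a=7.1547, h=6.9864
  candidates: C₊=(7.3382,6.9918) cross=53.034; C₋=(5.7944,-6.8954) cross=-53.034
  mode + wants cross > 0 → take C=(7.3382,6.9918) (cross=53.034)
ex = (C−B)/|BC| = (0.7883,0.6153); ey = (-0.6153,0.7883)
P = B + -3.28·ex + 1.71·ey = (-4.1824,0.1684)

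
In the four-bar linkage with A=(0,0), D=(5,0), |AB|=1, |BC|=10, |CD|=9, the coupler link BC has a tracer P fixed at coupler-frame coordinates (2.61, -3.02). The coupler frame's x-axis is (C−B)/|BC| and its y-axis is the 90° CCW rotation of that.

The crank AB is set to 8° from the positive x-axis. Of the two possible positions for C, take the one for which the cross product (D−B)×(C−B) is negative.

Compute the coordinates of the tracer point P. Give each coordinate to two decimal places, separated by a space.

A=(0,0), D=(5.00,0)
B = A + 1.00·(cos8°, sin8°) = (0.9903, 0.1392)
|BD| = 4.0121
circle(B,10.00) ∩ circle(D,9.00): a=4.3739, h=8.9927
  candidates: C₊=(5.6735,8.9748) cross=36.080; C₋=(5.0496,-8.9999) cross=-36.080
  mode - wants cross < 0 → take C=(5.0496,-8.9999) (cross=-36.080)
ex = (C−B)/|BC| = (0.4059,-0.9139); ey = (0.9139,0.4059)
P = B + 2.61·ex + -3.02·ey = (-0.7102,-3.4720)

-0.71 -3.47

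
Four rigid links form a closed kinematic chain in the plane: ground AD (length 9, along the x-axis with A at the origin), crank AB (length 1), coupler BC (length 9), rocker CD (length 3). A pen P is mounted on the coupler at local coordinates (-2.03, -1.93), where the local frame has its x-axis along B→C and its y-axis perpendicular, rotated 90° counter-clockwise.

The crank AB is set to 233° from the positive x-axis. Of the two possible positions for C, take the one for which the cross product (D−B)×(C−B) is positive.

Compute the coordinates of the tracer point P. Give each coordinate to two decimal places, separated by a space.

A=(0,0), D=(9.00,0)
B = A + 1.00·(cos233°, sin233°) = (-0.6018, -0.7986)
|BD| = 9.6350
circle(B,9.00) ∩ circle(D,3.00): a=8.5539, h=2.7984
  candidates: C₊=(7.6907,2.6992) cross=26.963; C₋=(8.1546,-2.8784) cross=-26.963
  mode + wants cross > 0 → take C=(7.6907,2.6992) (cross=26.963)
ex = (C−B)/|BC| = (0.9214,0.3886); ey = (-0.3886,0.9214)
P = B + -2.03·ex + -1.93·ey = (-1.7221,-3.3659)

-1.72 -3.37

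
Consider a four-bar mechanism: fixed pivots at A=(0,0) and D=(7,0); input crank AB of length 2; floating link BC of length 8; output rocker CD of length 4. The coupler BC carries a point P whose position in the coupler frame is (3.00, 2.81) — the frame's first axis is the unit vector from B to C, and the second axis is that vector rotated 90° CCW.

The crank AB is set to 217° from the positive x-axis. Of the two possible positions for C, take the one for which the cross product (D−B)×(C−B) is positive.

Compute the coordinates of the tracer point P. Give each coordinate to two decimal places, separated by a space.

-0.77 2.82

A=(0,0), D=(7.00,0)
B = A + 2.00·(cos217°, sin217°) = (-1.5973, -1.2036)
|BD| = 8.6811
circle(B,8.00) ∩ circle(D,4.00): a=7.1052, h=3.6765
  candidates: C₊=(4.9295,3.4225) cross=31.916; C₋=(5.9490,-3.8595) cross=-31.916
  mode + wants cross > 0 → take C=(4.9295,3.4225) (cross=31.916)
ex = (C−B)/|BC| = (0.8159,0.5783); ey = (-0.5783,0.8159)
P = B + 3.00·ex + 2.81·ey = (-0.7746,2.8237)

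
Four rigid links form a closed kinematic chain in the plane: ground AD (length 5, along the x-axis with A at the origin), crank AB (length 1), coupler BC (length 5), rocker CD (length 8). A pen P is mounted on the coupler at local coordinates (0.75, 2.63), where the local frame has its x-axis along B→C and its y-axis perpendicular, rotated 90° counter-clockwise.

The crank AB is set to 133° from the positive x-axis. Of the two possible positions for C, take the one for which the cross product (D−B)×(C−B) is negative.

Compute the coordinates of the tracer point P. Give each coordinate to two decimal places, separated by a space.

1.70 -0.61

A=(0,0), D=(5.00,0)
B = A + 1.00·(cos133°, sin133°) = (-0.6820, 0.7314)
|BD| = 5.7289
circle(B,5.00) ∩ circle(D,8.00): a=-0.5394, h=4.9708
  candidates: C₊=(-0.5824,5.7304) cross=28.477; C₋=(-1.8515,-4.1299) cross=-28.477
  mode - wants cross < 0 → take C=(-1.8515,-4.1299) (cross=-28.477)
ex = (C−B)/|BC| = (-0.2339,-0.9723); ey = (0.9723,-0.2339)
P = B + 0.75·ex + 2.63·ey = (1.6996,-0.6130)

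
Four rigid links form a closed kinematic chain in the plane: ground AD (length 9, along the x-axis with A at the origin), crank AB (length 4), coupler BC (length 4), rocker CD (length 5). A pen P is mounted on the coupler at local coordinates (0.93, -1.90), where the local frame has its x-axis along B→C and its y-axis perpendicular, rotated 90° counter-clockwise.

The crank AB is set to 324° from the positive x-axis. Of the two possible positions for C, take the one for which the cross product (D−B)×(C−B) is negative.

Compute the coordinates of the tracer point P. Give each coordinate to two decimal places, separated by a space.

3.05 -4.46

A=(0,0), D=(9.00,0)
B = A + 4.00·(cos324°, sin324°) = (3.2361, -2.3511)
|BD| = 6.2250
circle(B,4.00) ∩ circle(D,5.00): a=2.3896, h=3.2078
  candidates: C₊=(4.2371,1.5216) cross=19.968; C₋=(6.6602,-4.4188) cross=-19.968
  mode - wants cross < 0 → take C=(6.6602,-4.4188) (cross=-19.968)
ex = (C−B)/|BC| = (0.8560,-0.5169); ey = (0.5169,0.8560)
P = B + 0.93·ex + -1.90·ey = (3.0501,-4.4583)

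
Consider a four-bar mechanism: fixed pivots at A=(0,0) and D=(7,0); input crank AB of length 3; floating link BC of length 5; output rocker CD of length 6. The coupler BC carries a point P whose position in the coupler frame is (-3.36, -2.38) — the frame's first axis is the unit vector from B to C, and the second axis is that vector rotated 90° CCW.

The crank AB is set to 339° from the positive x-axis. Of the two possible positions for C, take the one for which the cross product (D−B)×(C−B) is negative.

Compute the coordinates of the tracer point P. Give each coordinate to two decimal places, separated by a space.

-0.77 0.98

A=(0,0), D=(7.00,0)
B = A + 3.00·(cos339°, sin339°) = (2.8007, -1.0751)
|BD| = 4.3347
circle(B,5.00) ∩ circle(D,6.00): a=0.8985, h=4.9186
  candidates: C₊=(2.4513,3.9127) cross=21.321; C₋=(4.8911,-5.6172) cross=-21.321
  mode - wants cross < 0 → take C=(4.8911,-5.6172) (cross=-21.321)
ex = (C−B)/|BC| = (0.4181,-0.9084); ey = (0.9084,0.4181)
P = B + -3.36·ex + -2.38·ey = (-0.7660,0.9821)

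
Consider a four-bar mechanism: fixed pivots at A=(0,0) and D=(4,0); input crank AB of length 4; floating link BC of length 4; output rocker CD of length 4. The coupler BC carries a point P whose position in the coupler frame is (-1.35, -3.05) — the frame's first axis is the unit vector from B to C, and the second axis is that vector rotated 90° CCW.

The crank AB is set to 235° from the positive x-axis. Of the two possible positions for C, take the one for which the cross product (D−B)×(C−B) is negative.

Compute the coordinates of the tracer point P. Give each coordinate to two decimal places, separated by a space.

A=(0,0), D=(4.00,0)
B = A + 4.00·(cos235°, sin235°) = (-2.2943, -3.2766)
|BD| = 7.0961
circle(B,4.00) ∩ circle(D,4.00): a=3.5480, h=1.8470
  candidates: C₊=(0.0000,-0.0000) cross=13.106; C₋=(1.7057,-3.2766) cross=-13.106
  mode - wants cross < 0 → take C=(1.7057,-3.2766) (cross=-13.106)
ex = (C−B)/|BC| = (1.0000,0.0000); ey = (-0.0000,1.0000)
P = B + -1.35·ex + -3.05·ey = (-3.6443,-6.3266)

-3.64 -6.33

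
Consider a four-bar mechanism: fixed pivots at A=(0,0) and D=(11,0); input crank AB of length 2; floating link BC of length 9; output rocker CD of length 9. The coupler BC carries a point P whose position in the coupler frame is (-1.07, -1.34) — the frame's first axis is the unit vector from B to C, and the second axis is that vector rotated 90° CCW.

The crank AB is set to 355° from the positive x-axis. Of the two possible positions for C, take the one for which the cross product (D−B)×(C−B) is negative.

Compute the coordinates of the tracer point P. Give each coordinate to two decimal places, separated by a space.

0.29 0.05

A=(0,0), D=(11.00,0)
B = A + 2.00·(cos355°, sin355°) = (1.9924, -0.1743)
|BD| = 9.0093
circle(B,9.00) ∩ circle(D,9.00): a=4.5046, h=7.7915
  candidates: C₊=(6.3454,7.7029) cross=70.196; C₋=(6.6469,-7.8772) cross=-70.196
  mode - wants cross < 0 → take C=(6.6469,-7.8772) (cross=-70.196)
ex = (C−B)/|BC| = (0.5172,-0.8559); ey = (0.8559,0.5172)
P = B + -1.07·ex + -1.34·ey = (0.2921,0.0485)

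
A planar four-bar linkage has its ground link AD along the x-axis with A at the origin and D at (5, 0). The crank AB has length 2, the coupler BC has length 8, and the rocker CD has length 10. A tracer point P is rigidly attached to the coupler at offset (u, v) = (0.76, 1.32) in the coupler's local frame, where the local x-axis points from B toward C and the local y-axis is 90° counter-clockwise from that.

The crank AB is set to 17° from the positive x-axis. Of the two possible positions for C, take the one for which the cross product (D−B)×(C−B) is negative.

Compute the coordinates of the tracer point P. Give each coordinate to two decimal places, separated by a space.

A=(0,0), D=(5.00,0)
B = A + 2.00·(cos17°, sin17°) = (1.9126, 0.5847)
|BD| = 3.1423
circle(B,8.00) ∩ circle(D,10.00): a=-4.1572, h=6.8350
  candidates: C₊=(-0.9000,8.0740) cross=21.478; C₋=(-3.4439,-5.3573) cross=-21.478
  mode - wants cross < 0 → take C=(-3.4439,-5.3573) (cross=-21.478)
ex = (C−B)/|BC| = (-0.6696,-0.7428); ey = (0.7428,-0.6696)
P = B + 0.76·ex + 1.32·ey = (2.3842,-0.8636)

2.38 -0.86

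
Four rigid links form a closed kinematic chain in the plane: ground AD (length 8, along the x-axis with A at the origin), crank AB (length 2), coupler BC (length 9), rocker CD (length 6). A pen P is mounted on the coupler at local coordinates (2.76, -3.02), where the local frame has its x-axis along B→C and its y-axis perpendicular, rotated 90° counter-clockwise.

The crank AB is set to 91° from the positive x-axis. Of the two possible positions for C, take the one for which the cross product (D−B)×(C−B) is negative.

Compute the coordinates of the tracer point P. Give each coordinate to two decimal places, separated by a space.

-0.88 -2.00

A=(0,0), D=(8.00,0)
B = A + 2.00·(cos91°, sin91°) = (-0.0349, 1.9997)
|BD| = 8.2800
circle(B,9.00) ∩ circle(D,6.00): a=6.8574, h=5.8289
  candidates: C₊=(8.0272,5.9999) cross=48.263; C₋=(5.2118,-5.3128) cross=-48.263
  mode - wants cross < 0 → take C=(5.2118,-5.3128) (cross=-48.263)
ex = (C−B)/|BC| = (0.5830,-0.8125); ey = (0.8125,0.5830)
P = B + 2.76·ex + -3.02·ey = (-0.8797,-2.0033)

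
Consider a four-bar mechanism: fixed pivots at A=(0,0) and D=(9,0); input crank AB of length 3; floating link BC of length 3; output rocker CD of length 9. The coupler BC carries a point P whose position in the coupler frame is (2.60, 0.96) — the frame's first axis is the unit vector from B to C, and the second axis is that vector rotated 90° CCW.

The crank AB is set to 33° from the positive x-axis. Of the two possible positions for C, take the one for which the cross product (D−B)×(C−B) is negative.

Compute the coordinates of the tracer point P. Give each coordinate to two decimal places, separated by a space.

A=(0,0), D=(9.00,0)
B = A + 3.00·(cos33°, sin33°) = (2.5160, 1.6339)
|BD| = 6.6867
circle(B,3.00) ∩ circle(D,9.00): a=-2.0405, h=2.1992
  candidates: C₊=(1.0748,4.2650) cross=14.705; C₋=(0.0000,0.0000) cross=-14.705
  mode - wants cross < 0 → take C=(0.0000,0.0000) (cross=-14.705)
ex = (C−B)/|BC| = (-0.8387,-0.5446); ey = (0.5446,-0.8387)
P = B + 2.60·ex + 0.96·ey = (0.8583,-0.5873)

0.86 -0.59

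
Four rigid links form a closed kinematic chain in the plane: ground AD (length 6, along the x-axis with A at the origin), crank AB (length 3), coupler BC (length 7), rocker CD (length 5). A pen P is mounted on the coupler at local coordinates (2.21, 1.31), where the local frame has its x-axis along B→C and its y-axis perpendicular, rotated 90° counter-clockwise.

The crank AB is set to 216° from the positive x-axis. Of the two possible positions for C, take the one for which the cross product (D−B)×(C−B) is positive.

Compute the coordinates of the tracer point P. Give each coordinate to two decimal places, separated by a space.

-1.89 0.75

A=(0,0), D=(6.00,0)
B = A + 3.00·(cos216°, sin216°) = (-2.4271, -1.7634)
|BD| = 8.6096
circle(B,7.00) ∩ circle(D,5.00): a=5.6986, h=4.0652
  candidates: C₊=(2.3181,3.3829) cross=35.000; C₋=(3.9833,-4.5753) cross=-35.000
  mode + wants cross > 0 → take C=(2.3181,3.3829) (cross=35.000)
ex = (C−B)/|BC| = (0.6779,0.7352); ey = (-0.7352,0.6779)
P = B + 2.21·ex + 1.31·ey = (-1.8920,0.7494)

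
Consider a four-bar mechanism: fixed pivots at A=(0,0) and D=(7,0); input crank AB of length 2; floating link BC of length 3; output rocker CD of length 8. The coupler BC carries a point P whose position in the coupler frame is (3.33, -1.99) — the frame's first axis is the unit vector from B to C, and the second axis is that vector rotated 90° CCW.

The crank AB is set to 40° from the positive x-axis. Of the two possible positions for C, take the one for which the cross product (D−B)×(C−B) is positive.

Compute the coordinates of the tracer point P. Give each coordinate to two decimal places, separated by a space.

A=(0,0), D=(7.00,0)
B = A + 2.00·(cos40°, sin40°) = (1.5321, 1.2856)
|BD| = 5.6170
circle(B,3.00) ∩ circle(D,8.00): a=-2.0873, h=2.1548
  candidates: C₊=(-0.0067,3.8609) cross=12.103; C₋=(-0.9930,-0.3343) cross=-12.103
  mode + wants cross > 0 → take C=(-0.0067,3.8609) (cross=12.103)
ex = (C−B)/|BC| = (-0.5129,0.8584); ey = (-0.8584,-0.5129)
P = B + 3.33·ex + -1.99·ey = (1.5323,5.1649)

1.53 5.16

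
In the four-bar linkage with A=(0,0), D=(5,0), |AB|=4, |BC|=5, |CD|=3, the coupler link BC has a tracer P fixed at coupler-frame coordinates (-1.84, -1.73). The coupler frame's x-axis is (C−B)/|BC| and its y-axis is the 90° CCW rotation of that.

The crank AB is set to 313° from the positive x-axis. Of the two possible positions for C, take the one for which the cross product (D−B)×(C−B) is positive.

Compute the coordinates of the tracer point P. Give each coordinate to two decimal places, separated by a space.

A=(0,0), D=(5.00,0)
B = A + 4.00·(cos313°, sin313°) = (2.7280, -2.9254)
|BD| = 3.7041
circle(B,5.00) ∩ circle(D,3.00): a=4.0118, h=2.9842
  candidates: C₊=(2.8319,2.0735) cross=11.054; C₋=(7.5456,-1.5874) cross=-11.054
  mode + wants cross > 0 → take C=(2.8319,2.0735) (cross=11.054)
ex = (C−B)/|BC| = (0.0208,0.9998); ey = (-0.9998,0.0208)
P = B + -1.84·ex + -1.73·ey = (4.4194,-4.8010)

4.42 -4.80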